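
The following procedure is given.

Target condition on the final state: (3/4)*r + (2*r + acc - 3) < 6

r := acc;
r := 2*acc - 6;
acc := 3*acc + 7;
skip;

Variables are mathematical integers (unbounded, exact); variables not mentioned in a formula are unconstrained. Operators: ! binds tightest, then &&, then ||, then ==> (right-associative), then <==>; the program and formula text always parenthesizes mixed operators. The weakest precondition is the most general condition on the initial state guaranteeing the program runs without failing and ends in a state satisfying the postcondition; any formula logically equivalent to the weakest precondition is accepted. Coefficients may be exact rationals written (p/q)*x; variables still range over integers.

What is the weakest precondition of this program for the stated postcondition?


Working backward. After the program, the postcondition (3/4)*r + (2*r + acc - 3) < 6 must hold; in canonical form it is acc + (11/4)*r < 9.
Before skip: acc + (11/4)*r < 9
Before acc := 3*acc + 7: 3*acc + (11/4)*r < 2
Before r := 2*acc - 6: (17/2)*acc < 37/2
Before r := acc: (17/2)*acc < 37/2
Answer: WP = (17/2)*acc < 37/2


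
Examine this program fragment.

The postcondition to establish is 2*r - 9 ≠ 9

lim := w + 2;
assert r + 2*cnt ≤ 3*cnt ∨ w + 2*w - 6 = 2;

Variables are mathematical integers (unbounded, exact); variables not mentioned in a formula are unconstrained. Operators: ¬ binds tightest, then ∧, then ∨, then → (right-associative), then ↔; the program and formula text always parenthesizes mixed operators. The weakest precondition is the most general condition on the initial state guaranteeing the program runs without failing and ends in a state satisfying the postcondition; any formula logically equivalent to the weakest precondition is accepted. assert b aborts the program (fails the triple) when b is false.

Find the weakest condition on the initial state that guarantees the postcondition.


Working backward. After the program, the postcondition 2*r - 9 ≠ 9 must hold; in canonical form it is 2*r ≠ 18.
Before assert r + 2*cnt ≤ 3*cnt ∨ w + 2*w - 6 = 2: (r ≤ cnt ∨ 3*w = 8) ∧ 2*r ≠ 18
Before lim := w + 2: (r ≤ cnt ∨ 3*w = 8) ∧ 2*r ≠ 18
Answer: WP = (r ≤ cnt ∨ 3*w = 8) ∧ 2*r ≠ 18


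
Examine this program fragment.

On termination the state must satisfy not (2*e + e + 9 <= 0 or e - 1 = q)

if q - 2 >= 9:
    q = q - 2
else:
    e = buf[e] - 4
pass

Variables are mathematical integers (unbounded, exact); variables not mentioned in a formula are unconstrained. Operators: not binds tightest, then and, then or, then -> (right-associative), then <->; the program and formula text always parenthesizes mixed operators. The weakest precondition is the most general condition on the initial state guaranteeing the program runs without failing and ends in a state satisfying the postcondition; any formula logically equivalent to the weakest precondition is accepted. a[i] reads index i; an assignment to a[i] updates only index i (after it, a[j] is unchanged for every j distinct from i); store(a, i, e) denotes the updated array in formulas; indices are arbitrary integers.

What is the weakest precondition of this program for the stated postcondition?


Working backward. After the program, the postcondition not (2*e + e + 9 <= 0 or e - 1 = q) must hold; in canonical form it is not (3*e <= -9 or e = q + 1).
Before skip: not (3*e <= -9 or e = q + 1)
Then branch requires not (3*e <= -9 or e = q - 1); else branch requires not (3*buf[e] <= 3 or buf[e] = q + 5).
Before the if: (q >= 11 -> (not (3*e <= -9 or e = q - 1))) and ((not (q >= 11)) -> (not (3*buf[e] <= 3 or buf[e] = q + 5)))
Answer: WP = (q >= 11 -> (not (3*e <= -9 or e = q - 1))) and ((not (q >= 11)) -> (not (3*buf[e] <= 3 or buf[e] = q + 5)))


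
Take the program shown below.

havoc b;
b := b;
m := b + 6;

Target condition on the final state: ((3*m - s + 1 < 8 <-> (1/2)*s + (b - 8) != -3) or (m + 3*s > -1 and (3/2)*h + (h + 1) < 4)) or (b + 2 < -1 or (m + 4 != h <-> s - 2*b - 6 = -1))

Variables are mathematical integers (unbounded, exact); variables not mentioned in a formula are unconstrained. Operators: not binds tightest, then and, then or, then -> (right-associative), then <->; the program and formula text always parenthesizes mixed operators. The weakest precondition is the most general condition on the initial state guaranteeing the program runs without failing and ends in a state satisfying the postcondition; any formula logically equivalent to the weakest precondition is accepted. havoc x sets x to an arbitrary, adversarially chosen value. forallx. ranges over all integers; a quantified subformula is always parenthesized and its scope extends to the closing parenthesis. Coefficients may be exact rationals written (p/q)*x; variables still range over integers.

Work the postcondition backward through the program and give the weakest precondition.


Working backward. After the program, the postcondition ((3*m - s + 1 < 8 <-> (1/2)*s + (b - 8) != -3) or (m + 3*s > -1 and (3/2)*h + (h + 1) < 4)) or (b + 2 < -1 or (m + 4 != h <-> s - 2*b - 6 = -1)) must hold; in canonical form it is (3*m < s + 7 <-> b + (1/2)*s != 5) or (m + 3*s > -1 and (5/2)*h < 3) or b < -3 or (m != h - 4 <-> s = 2*b + 5).
Before m := b + 6: (3*b < s - 11 <-> b + (1/2)*s != 5) or (b + 3*s > -7 and (5/2)*h < 3) or b < -3 or (b != h - 10 <-> s = 2*b + 5)
Before b := b: (3*b < s - 11 <-> b + (1/2)*s != 5) or (b + 3*s > -7 and (5/2)*h < 3) or b < -3 or (b != h - 10 <-> s = 2*b + 5)
Before havoc b: forall b_1. ((3*b_1 < s - 11 <-> b_1 + (1/2)*s != 5) or (b_1 + 3*s > -7 and (5/2)*h < 3) or b_1 < -3 or (b_1 != h - 10 <-> s = 2*b_1 + 5))
Answer: WP = forall b_1. ((3*b_1 < s - 11 <-> b_1 + (1/2)*s != 5) or (b_1 + 3*s > -7 and (5/2)*h < 3) or b_1 < -3 or (b_1 != h - 10 <-> s = 2*b_1 + 5))


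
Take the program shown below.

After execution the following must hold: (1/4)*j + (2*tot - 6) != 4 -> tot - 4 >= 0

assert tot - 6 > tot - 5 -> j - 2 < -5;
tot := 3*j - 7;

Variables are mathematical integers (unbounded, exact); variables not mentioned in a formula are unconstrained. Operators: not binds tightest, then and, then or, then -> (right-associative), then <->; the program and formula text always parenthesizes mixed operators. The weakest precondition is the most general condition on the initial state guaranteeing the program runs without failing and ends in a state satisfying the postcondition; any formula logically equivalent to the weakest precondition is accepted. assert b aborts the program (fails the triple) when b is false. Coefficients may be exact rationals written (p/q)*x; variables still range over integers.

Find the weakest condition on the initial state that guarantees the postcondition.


Working backward. After the program, the postcondition (1/4)*j + (2*tot - 6) != 4 -> tot - 4 >= 0 must hold; in canonical form it is (1/4)*j + 2*tot != 10 -> tot >= 4.
Before tot := 3*j - 7: (25/4)*j != 24 -> 3*j >= 11
Before assert tot - 6 > tot - 5 -> j - 2 < -5: (25/4)*j != 24 -> 3*j >= 11
Answer: WP = (25/4)*j != 24 -> 3*j >= 11


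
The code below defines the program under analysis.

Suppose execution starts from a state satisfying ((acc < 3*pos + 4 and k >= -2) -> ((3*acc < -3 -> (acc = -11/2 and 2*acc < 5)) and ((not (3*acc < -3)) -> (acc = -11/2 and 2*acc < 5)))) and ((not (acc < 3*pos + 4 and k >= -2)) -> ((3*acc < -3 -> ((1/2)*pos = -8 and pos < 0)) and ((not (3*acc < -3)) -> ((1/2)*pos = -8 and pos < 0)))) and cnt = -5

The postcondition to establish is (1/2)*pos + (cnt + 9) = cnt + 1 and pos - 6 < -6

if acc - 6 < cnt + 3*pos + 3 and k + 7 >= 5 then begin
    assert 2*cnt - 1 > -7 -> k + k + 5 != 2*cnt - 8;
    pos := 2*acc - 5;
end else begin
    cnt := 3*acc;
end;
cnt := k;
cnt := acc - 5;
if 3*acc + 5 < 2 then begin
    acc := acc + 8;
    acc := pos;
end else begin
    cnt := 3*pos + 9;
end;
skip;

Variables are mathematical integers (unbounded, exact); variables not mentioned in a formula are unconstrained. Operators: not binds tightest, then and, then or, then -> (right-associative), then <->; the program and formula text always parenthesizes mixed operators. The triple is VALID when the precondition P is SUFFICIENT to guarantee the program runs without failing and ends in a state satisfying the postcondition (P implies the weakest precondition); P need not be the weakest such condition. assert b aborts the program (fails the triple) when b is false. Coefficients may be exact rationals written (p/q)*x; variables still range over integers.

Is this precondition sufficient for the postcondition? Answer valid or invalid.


Working backward. After the program, the postcondition (1/2)*pos + (cnt + 9) = cnt + 1 and pos - 6 < -6 must hold; in canonical form it is (1/2)*pos = -8 and pos < 0.
Before skip: (1/2)*pos = -8 and pos < 0
Then branch requires (1/2)*pos = -8 and pos < 0; else branch requires (1/2)*pos = -8 and pos < 0.
Before the if: (3*acc < -3 -> ((1/2)*pos = -8 and pos < 0)) and ((not (3*acc < -3)) -> ((1/2)*pos = -8 and pos < 0))
Before cnt := acc - 5: (3*acc < -3 -> ((1/2)*pos = -8 and pos < 0)) and ((not (3*acc < -3)) -> ((1/2)*pos = -8 and pos < 0))
Before cnt := k: (3*acc < -3 -> ((1/2)*pos = -8 and pos < 0)) and ((not (3*acc < -3)) -> ((1/2)*pos = -8 and pos < 0))
Then branch requires (2*cnt > -6 -> 2*k != 2*cnt - 13) and (3*acc < -3 -> (acc = -11/2 and 2*acc < 5)) and ((not (3*acc < -3)) -> (acc = -11/2 and 2*acc < 5)); else branch requires (3*acc < -3 -> ((1/2)*pos = -8 and pos < 0)) and ((not (3*acc < -3)) -> ((1/2)*pos = -8 and pos < 0)).
Before the if: ((acc < cnt + 3*pos + 9 and k >= -2) -> ((2*cnt > -6 -> 2*k != 2*cnt - 13) and (3*acc < -3 -> (acc = -11/2 and 2*acc < 5)) and ((not (3*acc < -3)) -> (acc = -11/2 and 2*acc < 5)))) and ((not (acc < cnt + 3*pos + 9 and k >= -2)) -> ((3*acc < -3 -> ((1/2)*pos = -8 and pos < 0)) and ((not (3*acc < -3)) -> ((1/2)*pos = -8 and pos < 0))))
The weakest precondition is ((acc < cnt + 3*pos + 9 and k >= -2) -> ((2*cnt > -6 -> 2*k != 2*cnt - 13) and (3*acc < -3 -> (acc = -11/2 and 2*acc < 5)) and ((not (3*acc < -3)) -> (acc = -11/2 and 2*acc < 5)))) and ((not (acc < cnt + 3*pos + 9 and k >= -2)) -> ((3*acc < -3 -> ((1/2)*pos = -8 and pos < 0)) and ((not (3*acc < -3)) -> ((1/2)*pos = -8 and pos < 0)))).
Check whether ((acc < 3*pos + 4 and k >= -2) -> ((3*acc < -3 -> (acc = -11/2 and 2*acc < 5)) and ((not (3*acc < -3)) -> (acc = -11/2 and 2*acc < 5)))) and ((not (acc < 3*pos + 4 and k >= -2)) -> ((3*acc < -3 -> ((1/2)*pos = -8 and pos < 0)) and ((not (3*acc < -3)) -> ((1/2)*pos = -8 and pos < 0)))) and cnt = -5 implies it.
Every state satisfying the precondition satisfies the weakest precondition: the implication holds.
Answer: valid


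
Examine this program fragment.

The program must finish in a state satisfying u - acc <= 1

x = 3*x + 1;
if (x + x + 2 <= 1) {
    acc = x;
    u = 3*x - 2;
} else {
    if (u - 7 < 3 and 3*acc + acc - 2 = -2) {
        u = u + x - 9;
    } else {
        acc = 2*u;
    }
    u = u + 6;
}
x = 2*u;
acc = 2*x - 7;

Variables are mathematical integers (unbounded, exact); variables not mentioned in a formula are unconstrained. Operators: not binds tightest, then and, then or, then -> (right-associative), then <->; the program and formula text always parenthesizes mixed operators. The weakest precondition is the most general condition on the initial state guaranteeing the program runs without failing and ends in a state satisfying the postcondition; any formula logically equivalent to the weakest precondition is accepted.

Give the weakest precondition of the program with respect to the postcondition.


Working backward. After the program, the postcondition u - acc <= 1 must hold; in canonical form it is u <= acc + 1.
Before acc := 2*x - 7: u <= 2*x - 6
Before x := 2*u: 3*u >= 6
Then branch requires 9*x >= 12; else branch requires ((u < 10 and 4*acc = 0) -> 3*u + 3*x >= 15) and ((not (u < 10 and 4*acc = 0)) -> 3*u >= -12).
Before the if: (2*x <= -1 -> 9*x >= 12) and ((not (2*x <= -1)) -> (((u < 10 and 4*acc = 0) -> 3*u + 3*x >= 15) and ((not (u < 10 and 4*acc = 0)) -> 3*u >= -12)))
Before x := 3*x + 1: (6*x <= -3 -> 27*x >= 3) and ((not (6*x <= -3)) -> (((u < 10 and 4*acc = 0) -> 3*u + 9*x >= 12) and ((not (u < 10 and 4*acc = 0)) -> 3*u >= -12)))
Answer: WP = (6*x <= -3 -> 27*x >= 3) and ((not (6*x <= -3)) -> (((u < 10 and 4*acc = 0) -> 3*u + 9*x >= 12) and ((not (u < 10 and 4*acc = 0)) -> 3*u >= -12)))


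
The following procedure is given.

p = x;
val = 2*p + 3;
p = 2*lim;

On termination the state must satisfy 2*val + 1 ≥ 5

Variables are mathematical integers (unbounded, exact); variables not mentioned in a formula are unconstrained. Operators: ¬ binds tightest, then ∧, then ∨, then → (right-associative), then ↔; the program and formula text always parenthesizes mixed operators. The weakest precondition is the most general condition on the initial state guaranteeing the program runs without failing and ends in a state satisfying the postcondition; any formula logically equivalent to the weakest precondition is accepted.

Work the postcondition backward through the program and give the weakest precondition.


Working backward. After the program, the postcondition 2*val + 1 ≥ 5 must hold; in canonical form it is 2*val ≥ 4.
Before p := 2*lim: 2*val ≥ 4
Before val := 2*p + 3: 4*p ≥ -2
Before p := x: 4*x ≥ -2
Answer: WP = 4*x ≥ -2


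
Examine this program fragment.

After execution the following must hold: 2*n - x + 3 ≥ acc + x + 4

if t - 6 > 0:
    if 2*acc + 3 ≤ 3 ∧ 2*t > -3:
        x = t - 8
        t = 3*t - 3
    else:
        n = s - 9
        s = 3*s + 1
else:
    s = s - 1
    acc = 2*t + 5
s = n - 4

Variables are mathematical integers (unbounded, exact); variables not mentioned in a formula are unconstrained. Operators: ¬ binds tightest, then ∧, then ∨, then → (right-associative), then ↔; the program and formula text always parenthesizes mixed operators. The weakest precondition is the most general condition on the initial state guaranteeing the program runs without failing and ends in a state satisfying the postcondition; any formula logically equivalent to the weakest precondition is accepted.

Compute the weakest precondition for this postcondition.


Working backward. After the program, the postcondition 2*n - x + 3 ≥ acc + x + 4 must hold; in canonical form it is 2*n ≥ acc + 2*x + 1.
Before s := n - 4: 2*n ≥ acc + 2*x + 1
Then branch requires ((2*acc ≤ 0 ∧ 2*t > -3) → 2*n ≥ acc + 2*t - 15) ∧ ((¬(2*acc ≤ 0 ∧ 2*t > -3)) → 2*s ≥ acc + 2*x + 19); else branch requires 2*n ≥ 2*t + 2*x + 6.
Before the if: (t > 6 → (((2*acc ≤ 0 ∧ 2*t > -3) → 2*n ≥ acc + 2*t - 15) ∧ ((¬(2*acc ≤ 0 ∧ 2*t > -3)) → 2*s ≥ acc + 2*x + 19))) ∧ ((¬(t > 6)) → 2*n ≥ 2*t + 2*x + 6)
Answer: WP = (t > 6 → (((2*acc ≤ 0 ∧ 2*t > -3) → 2*n ≥ acc + 2*t - 15) ∧ ((¬(2*acc ≤ 0 ∧ 2*t > -3)) → 2*s ≥ acc + 2*x + 19))) ∧ ((¬(t > 6)) → 2*n ≥ 2*t + 2*x + 6)


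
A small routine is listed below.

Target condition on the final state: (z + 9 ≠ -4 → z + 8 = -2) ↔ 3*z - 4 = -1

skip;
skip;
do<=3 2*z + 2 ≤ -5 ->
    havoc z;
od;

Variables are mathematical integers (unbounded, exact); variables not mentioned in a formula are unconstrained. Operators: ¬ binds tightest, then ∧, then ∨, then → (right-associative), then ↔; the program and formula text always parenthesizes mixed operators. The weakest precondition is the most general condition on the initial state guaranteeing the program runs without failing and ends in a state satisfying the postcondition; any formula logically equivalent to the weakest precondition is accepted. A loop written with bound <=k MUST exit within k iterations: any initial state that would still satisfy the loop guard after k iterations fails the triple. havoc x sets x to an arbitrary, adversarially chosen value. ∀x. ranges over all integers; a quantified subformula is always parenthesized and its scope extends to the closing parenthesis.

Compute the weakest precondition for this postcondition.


Working backward. After the program, the postcondition (z + 9 ≠ -4 → z + 8 = -2) ↔ 3*z - 4 = -1 must hold; in canonical form it is (z ≠ -13 → z = -10) ↔ 3*z = 3.
Before the loop (bound <=3), unroll the exhaustion recursion (WP_0 = exit-now case; WP_j = one more guarded iteration, up to j = 3):
  WP_0: (¬(2*z ≤ -7)) ∧ ((z ≠ -13 → z = -10) ↔ 3*z = 3)
  WP_1: (2*z ≤ -7 → (∀z_1. ((¬(2*z_1 ≤ -7)) ∧ ((z_1 ≠ -13 → z_1 = -10) ↔ 3*z_1 = 3)))) ∧ ((¬(2*z ≤ -7)) → ((z ≠ -13 → z = -10) ↔ 3*z = 3))
  WP_2: (2*z ≤ -7 → (∀z_2. ((2*z_2 ≤ -7 → (∀z_1. ((¬(2*z_1 ≤ -7)) ∧ ((z_1 ≠ -13 → z_1 = -10) ↔ 3*z_1 = 3)))) ∧ ((¬(2*z_2 ≤ -7)) → ((z_2 ≠ -13 → z_2 = -10) ↔ 3*z_2 = 3))))) ∧ ((¬(2*z ≤ -7)) → ((z ≠ -13 → z = -10) ↔ 3*z = 3))
  WP_3: (2*z ≤ -7 → (∀z_3. ((2*z_3 ≤ -7 → (∀z_2. ((2*z_2 ≤ -7 → (∀z_1. ((¬(2*z_1 ≤ -7)) ∧ ((z_1 ≠ -13 → z_1 = -10) ↔ 3*z_1 = 3)))) ∧ ((¬(2*z_2 ≤ -7)) → ((z_2 ≠ -13 → z_2 = -10) ↔ 3*z_2 = 3))))) ∧ ((¬(2*z_3 ≤ -7)) → ((z_3 ≠ -13 → z_3 = -10) ↔ 3*z_3 = 3))))) ∧ ((¬(2*z ≤ -7)) → ((z ≠ -13 → z = -10) ↔ 3*z = 3))
So before the loop: (2*z ≤ -7 → (∀z_3. ((2*z_3 ≤ -7 → (∀z_2. ((2*z_2 ≤ -7 → (∀z_1. ((¬(2*z_1 ≤ -7)) ∧ ((z_1 ≠ -13 → z_1 = -10) ↔ 3*z_1 = 3)))) ∧ ((¬(2*z_2 ≤ -7)) → ((z_2 ≠ -13 → z_2 = -10) ↔ 3*z_2 = 3))))) ∧ ((¬(2*z_3 ≤ -7)) → ((z_3 ≠ -13 → z_3 = -10) ↔ 3*z_3 = 3))))) ∧ ((¬(2*z ≤ -7)) → ((z ≠ -13 → z = -10) ↔ 3*z = 3))
Before skip: (2*z ≤ -7 → (∀z_3. ((2*z_3 ≤ -7 → (∀z_2. ((2*z_2 ≤ -7 → (∀z_1. ((¬(2*z_1 ≤ -7)) ∧ ((z_1 ≠ -13 → z_1 = -10) ↔ 3*z_1 = 3)))) ∧ ((¬(2*z_2 ≤ -7)) → ((z_2 ≠ -13 → z_2 = -10) ↔ 3*z_2 = 3))))) ∧ ((¬(2*z_3 ≤ -7)) → ((z_3 ≠ -13 → z_3 = -10) ↔ 3*z_3 = 3))))) ∧ ((¬(2*z ≤ -7)) → ((z ≠ -13 → z = -10) ↔ 3*z = 3))
Before skip: (2*z ≤ -7 → (∀z_3. ((2*z_3 ≤ -7 → (∀z_2. ((2*z_2 ≤ -7 → (∀z_1. ((¬(2*z_1 ≤ -7)) ∧ ((z_1 ≠ -13 → z_1 = -10) ↔ 3*z_1 = 3)))) ∧ ((¬(2*z_2 ≤ -7)) → ((z_2 ≠ -13 → z_2 = -10) ↔ 3*z_2 = 3))))) ∧ ((¬(2*z_3 ≤ -7)) → ((z_3 ≠ -13 → z_3 = -10) ↔ 3*z_3 = 3))))) ∧ ((¬(2*z ≤ -7)) → ((z ≠ -13 → z = -10) ↔ 3*z = 3))
Answer: WP = (2*z ≤ -7 → (∀z_3. ((2*z_3 ≤ -7 → (∀z_2. ((2*z_2 ≤ -7 → (∀z_1. ((¬(2*z_1 ≤ -7)) ∧ ((z_1 ≠ -13 → z_1 = -10) ↔ 3*z_1 = 3)))) ∧ ((¬(2*z_2 ≤ -7)) → ((z_2 ≠ -13 → z_2 = -10) ↔ 3*z_2 = 3))))) ∧ ((¬(2*z_3 ≤ -7)) → ((z_3 ≠ -13 → z_3 = -10) ↔ 3*z_3 = 3))))) ∧ ((¬(2*z ≤ -7)) → ((z ≠ -13 → z = -10) ↔ 3*z = 3))


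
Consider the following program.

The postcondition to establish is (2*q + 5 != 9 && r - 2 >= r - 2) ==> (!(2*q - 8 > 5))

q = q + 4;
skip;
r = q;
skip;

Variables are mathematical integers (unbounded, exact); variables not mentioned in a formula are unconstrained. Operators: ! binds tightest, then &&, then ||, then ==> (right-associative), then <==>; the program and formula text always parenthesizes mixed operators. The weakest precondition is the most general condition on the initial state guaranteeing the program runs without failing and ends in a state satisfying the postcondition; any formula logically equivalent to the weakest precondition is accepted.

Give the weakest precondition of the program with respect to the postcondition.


Working backward. After the program, the postcondition (2*q + 5 != 9 && r - 2 >= r - 2) ==> (!(2*q - 8 > 5)) must hold; in canonical form it is 2*q != 4 ==> (!(2*q > 13)).
Before skip: 2*q != 4 ==> (!(2*q > 13))
Before r := q: 2*q != 4 ==> (!(2*q > 13))
Before skip: 2*q != 4 ==> (!(2*q > 13))
Before q := q + 4: 2*q != -4 ==> (!(2*q > 5))
Answer: WP = 2*q != -4 ==> (!(2*q > 5))


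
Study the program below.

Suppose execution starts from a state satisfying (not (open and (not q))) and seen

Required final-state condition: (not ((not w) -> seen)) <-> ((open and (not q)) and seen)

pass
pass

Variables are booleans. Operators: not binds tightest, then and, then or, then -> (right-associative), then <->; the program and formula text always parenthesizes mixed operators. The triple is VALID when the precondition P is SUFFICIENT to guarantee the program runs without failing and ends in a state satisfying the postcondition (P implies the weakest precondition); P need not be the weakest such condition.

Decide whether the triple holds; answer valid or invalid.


Working backward. After the program, the postcondition (not ((not w) -> seen)) <-> ((open and (not q)) and seen) must hold; in canonical form it is (not ((not w) -> seen)) <-> (open and (not q) and seen).
Before skip: (not ((not w) -> seen)) <-> (open and (not q) and seen)
Before skip: (not ((not w) -> seen)) <-> (open and (not q) and seen)
The weakest precondition is (not ((not w) -> seen)) <-> (open and (not q) and seen).
Check whether (not (open and (not q))) and seen implies it.
Every state satisfying the precondition satisfies the weakest precondition: the implication holds.
Answer: valid


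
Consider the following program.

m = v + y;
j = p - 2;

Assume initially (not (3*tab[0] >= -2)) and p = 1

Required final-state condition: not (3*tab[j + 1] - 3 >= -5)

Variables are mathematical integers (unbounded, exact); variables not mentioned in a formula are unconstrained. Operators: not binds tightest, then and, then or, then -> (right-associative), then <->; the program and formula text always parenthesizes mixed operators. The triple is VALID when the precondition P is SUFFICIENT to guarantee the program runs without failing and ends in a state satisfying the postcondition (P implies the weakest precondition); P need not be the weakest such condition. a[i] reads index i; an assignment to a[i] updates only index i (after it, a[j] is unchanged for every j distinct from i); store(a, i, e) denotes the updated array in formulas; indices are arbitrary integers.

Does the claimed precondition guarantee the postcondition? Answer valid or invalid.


Working backward. After the program, the postcondition not (3*tab[j + 1] - 3 >= -5) must hold; in canonical form it is not (3*tab[j + 1] >= -2).
Before j := p - 2: not (3*tab[p - 1] >= -2)
Before m := v + y: not (3*tab[p - 1] >= -2)
The weakest precondition is not (3*tab[p - 1] >= -2).
Check whether (not (3*tab[0] >= -2)) and p = 1 implies it.
Every state satisfying the precondition satisfies the weakest precondition: the implication holds.
Answer: valid


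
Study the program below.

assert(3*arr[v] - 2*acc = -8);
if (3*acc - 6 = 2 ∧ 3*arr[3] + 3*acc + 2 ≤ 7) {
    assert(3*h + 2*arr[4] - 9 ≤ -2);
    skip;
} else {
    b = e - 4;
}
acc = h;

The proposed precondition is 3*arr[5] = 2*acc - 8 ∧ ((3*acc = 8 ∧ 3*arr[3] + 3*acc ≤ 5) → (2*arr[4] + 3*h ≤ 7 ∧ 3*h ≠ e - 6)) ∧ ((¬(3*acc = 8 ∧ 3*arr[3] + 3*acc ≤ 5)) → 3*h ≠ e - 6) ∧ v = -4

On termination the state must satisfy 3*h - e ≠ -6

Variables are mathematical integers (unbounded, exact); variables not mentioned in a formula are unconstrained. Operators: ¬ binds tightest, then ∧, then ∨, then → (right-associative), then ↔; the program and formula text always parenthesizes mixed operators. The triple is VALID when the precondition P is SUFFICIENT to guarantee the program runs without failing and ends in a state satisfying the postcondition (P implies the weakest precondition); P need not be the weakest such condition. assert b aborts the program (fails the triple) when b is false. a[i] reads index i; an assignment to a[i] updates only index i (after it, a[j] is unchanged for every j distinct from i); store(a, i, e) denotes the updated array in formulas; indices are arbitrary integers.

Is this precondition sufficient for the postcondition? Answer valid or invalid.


Working backward. After the program, the postcondition 3*h - e ≠ -6 must hold; in canonical form it is 3*h ≠ e - 6.
Before acc := h: 3*h ≠ e - 6
Then branch requires 2*arr[4] + 3*h ≤ 7 ∧ 3*h ≠ e - 6; else branch requires 3*h ≠ e - 6.
Before the if: ((3*acc = 8 ∧ 3*arr[3] + 3*acc ≤ 5) → (2*arr[4] + 3*h ≤ 7 ∧ 3*h ≠ e - 6)) ∧ ((¬(3*acc = 8 ∧ 3*arr[3] + 3*acc ≤ 5)) → 3*h ≠ e - 6)
Before assert 3*arr[v] - 2*acc = -8: 3*arr[v] = 2*acc - 8 ∧ ((3*acc = 8 ∧ 3*arr[3] + 3*acc ≤ 5) → (2*arr[4] + 3*h ≤ 7 ∧ 3*h ≠ e - 6)) ∧ ((¬(3*acc = 8 ∧ 3*arr[3] + 3*acc ≤ 5)) → 3*h ≠ e - 6)
The weakest precondition is 3*arr[v] = 2*acc - 8 ∧ ((3*acc = 8 ∧ 3*arr[3] + 3*acc ≤ 5) → (2*arr[4] + 3*h ≤ 7 ∧ 3*h ≠ e - 6)) ∧ ((¬(3*acc = 8 ∧ 3*arr[3] + 3*acc ≤ 5)) → 3*h ≠ e - 6).
Check whether 3*arr[5] = 2*acc - 8 ∧ ((3*acc = 8 ∧ 3*arr[3] + 3*acc ≤ 5) → (2*arr[4] + 3*h ≤ 7 ∧ 3*h ≠ e - 6)) ∧ ((¬(3*acc = 8 ∧ 3*arr[3] + 3*acc ≤ 5)) → 3*h ≠ e - 6) ∧ v = -4 implies it.
Countermodel: at the initial state acc = 7, arr = {[-4] = 1, [3] = 1, [4] = 1, [5] = 2, elsewhere 1}, e = 7, h = 0, v = -4, the precondition holds but the weakest precondition fails.
Answer: invalid


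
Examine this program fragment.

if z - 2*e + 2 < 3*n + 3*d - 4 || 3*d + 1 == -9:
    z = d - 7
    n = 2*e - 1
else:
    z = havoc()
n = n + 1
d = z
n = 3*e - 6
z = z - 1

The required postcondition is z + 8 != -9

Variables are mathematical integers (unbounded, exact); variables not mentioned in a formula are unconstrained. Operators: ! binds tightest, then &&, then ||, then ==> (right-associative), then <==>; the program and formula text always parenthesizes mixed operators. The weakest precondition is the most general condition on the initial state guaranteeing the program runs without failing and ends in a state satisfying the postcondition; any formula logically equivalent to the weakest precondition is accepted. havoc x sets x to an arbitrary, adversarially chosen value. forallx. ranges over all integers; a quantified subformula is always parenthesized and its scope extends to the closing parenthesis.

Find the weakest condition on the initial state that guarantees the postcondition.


Working backward. After the program, the postcondition z + 8 != -9 must hold; in canonical form it is z != -17.
Before z := z - 1: z != -16
Before n := 3*e - 6: z != -16
Before d := z: z != -16
Before n := n + 1: z != -16
Then branch requires d != -9; else branch requires forall z_1. z_1 != -16.
Before the if: ((z < 3*d + 2*e + 3*n - 6 || 3*d == -10) ==> d != -9) && ((!(z < 3*d + 2*e + 3*n - 6 || 3*d == -10)) ==> (forall z_1. z_1 != -16))
Answer: WP = ((z < 3*d + 2*e + 3*n - 6 || 3*d == -10) ==> d != -9) && ((!(z < 3*d + 2*e + 3*n - 6 || 3*d == -10)) ==> (forall z_1. z_1 != -16))


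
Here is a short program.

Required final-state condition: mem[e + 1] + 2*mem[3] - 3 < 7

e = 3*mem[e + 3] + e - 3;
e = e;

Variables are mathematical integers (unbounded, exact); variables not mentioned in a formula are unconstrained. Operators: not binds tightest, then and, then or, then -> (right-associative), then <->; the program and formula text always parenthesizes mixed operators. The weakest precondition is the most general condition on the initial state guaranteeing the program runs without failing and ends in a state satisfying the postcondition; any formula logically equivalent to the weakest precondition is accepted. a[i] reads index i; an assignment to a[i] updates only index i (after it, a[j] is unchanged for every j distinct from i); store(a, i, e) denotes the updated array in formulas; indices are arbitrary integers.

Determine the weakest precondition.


Working backward. After the program, the postcondition mem[e + 1] + 2*mem[3] - 3 < 7 must hold; in canonical form it is mem[e + 1] + 2*mem[3] < 10.
Before e := e: mem[e + 1] + 2*mem[3] < 10
Before e := 3*mem[e + 3] + e - 3: 2*mem[3] + mem[3*mem[e + 3] + e - 2] < 10
Answer: WP = 2*mem[3] + mem[3*mem[e + 3] + e - 2] < 10


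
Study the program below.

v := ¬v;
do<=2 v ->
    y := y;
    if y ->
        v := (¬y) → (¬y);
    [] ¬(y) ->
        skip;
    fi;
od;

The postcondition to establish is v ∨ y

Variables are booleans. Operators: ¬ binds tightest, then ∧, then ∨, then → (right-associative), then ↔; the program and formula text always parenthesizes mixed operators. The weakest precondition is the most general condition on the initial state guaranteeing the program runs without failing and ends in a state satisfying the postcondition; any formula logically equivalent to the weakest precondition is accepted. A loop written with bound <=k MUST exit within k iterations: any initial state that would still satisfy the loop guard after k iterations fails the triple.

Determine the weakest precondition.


Working backward. After the program, v ∨ y must hold.
Before the loop (bound <=2), unroll the exhaustion recursion (WP_0 = exit-now case; WP_j = one more guarded iteration, up to j = 2):
  WP_0: (¬v) ∧ (v ∨ y)
  WP_1: (v → ((¬y) ∧ ((¬y) → ((¬v) ∧ (v ∨ y))))) ∧ ((¬v) → (v ∨ y))
  WP_2: (v → ((¬y) ∧ ((¬y) → ((v → ((¬y) ∧ ((¬y) → ((¬v) ∧ (v ∨ y))))) ∧ ((¬v) → (v ∨ y)))))) ∧ ((¬v) → (v ∨ y))
So before the loop: (v → ((¬y) ∧ ((¬y) → ((v → ((¬y) ∧ ((¬y) → ((¬v) ∧ (v ∨ y))))) ∧ ((¬v) → (v ∨ y)))))) ∧ ((¬v) → (v ∨ y))
Before v := ¬v: ((¬v) → ((¬y) ∧ ((¬y) → (((¬v) → ((¬y) ∧ ((¬y) → (v ∧ ((¬v) ∨ y))))) ∧ (v → ((¬v) ∨ y)))))) ∧ (v → ((¬v) ∨ y))
Answer: WP = ((¬v) → ((¬y) ∧ ((¬y) → (((¬v) → ((¬y) ∧ ((¬y) → (v ∧ ((¬v) ∨ y))))) ∧ (v → ((¬v) ∨ y)))))) ∧ (v → ((¬v) ∨ y))


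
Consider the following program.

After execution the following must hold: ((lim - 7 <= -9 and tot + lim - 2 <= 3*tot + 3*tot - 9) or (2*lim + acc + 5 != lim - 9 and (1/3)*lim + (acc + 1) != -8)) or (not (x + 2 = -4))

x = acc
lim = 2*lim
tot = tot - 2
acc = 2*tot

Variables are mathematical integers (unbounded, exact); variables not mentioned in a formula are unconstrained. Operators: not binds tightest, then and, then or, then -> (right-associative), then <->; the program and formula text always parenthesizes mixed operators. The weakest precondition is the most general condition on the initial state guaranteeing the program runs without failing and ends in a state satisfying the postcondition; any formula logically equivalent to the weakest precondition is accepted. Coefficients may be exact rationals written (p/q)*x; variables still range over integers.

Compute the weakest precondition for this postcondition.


Working backward. After the program, the postcondition ((lim - 7 <= -9 and tot + lim - 2 <= 3*tot + 3*tot - 9) or (2*lim + acc + 5 != lim - 9 and (1/3)*lim + (acc + 1) != -8)) or (not (x + 2 = -4)) must hold; in canonical form it is (lim <= -2 and lim <= 5*tot - 7) or (acc + lim != -14 and acc + (1/3)*lim != -9) or (not (x = -6)).
Before acc := 2*tot: (lim <= -2 and lim <= 5*tot - 7) or (lim + 2*tot != -14 and (1/3)*lim + 2*tot != -9) or (not (x = -6))
Before tot := tot - 2: (lim <= -2 and lim <= 5*tot - 17) or (lim + 2*tot != -10 and (1/3)*lim + 2*tot != -5) or (not (x = -6))
Before lim := 2*lim: (2*lim <= -2 and 2*lim <= 5*tot - 17) or (2*lim + 2*tot != -10 and (2/3)*lim + 2*tot != -5) or (not (x = -6))
Before x := acc: (2*lim <= -2 and 2*lim <= 5*tot - 17) or (2*lim + 2*tot != -10 and (2/3)*lim + 2*tot != -5) or (not (acc = -6))
Answer: WP = (2*lim <= -2 and 2*lim <= 5*tot - 17) or (2*lim + 2*tot != -10 and (2/3)*lim + 2*tot != -5) or (not (acc = -6))


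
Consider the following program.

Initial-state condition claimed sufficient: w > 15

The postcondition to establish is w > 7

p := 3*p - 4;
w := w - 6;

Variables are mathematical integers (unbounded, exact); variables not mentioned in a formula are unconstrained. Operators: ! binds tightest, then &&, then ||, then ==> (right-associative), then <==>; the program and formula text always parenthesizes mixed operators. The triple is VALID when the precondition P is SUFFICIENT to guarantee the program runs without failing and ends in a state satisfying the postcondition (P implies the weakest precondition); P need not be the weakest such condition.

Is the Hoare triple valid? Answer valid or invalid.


Working backward. After the program, w > 7 must hold.
Before w := w - 6: w > 13
Before p := 3*p - 4: w > 13
The weakest precondition is w > 13.
Check whether w > 15 implies it.
Every state satisfying the precondition satisfies the weakest precondition: the implication holds.
Answer: valid


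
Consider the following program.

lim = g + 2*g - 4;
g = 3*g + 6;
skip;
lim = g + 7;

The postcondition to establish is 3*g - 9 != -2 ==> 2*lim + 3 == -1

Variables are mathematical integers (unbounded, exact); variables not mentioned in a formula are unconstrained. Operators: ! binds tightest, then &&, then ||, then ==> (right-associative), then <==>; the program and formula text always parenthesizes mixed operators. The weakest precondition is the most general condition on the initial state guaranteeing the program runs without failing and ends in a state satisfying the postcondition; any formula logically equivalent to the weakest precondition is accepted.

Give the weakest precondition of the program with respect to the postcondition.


Working backward. After the program, the postcondition 3*g - 9 != -2 ==> 2*lim + 3 == -1 must hold; in canonical form it is 3*g != 7 ==> 2*lim == -4.
Before lim := g + 7: 3*g != 7 ==> 2*g == -18
Before skip: 3*g != 7 ==> 2*g == -18
Before g := 3*g + 6: 9*g != -11 ==> 6*g == -30
Before lim := g + 2*g - 4: 9*g != -11 ==> 6*g == -30
Answer: WP = 9*g != -11 ==> 6*g == -30


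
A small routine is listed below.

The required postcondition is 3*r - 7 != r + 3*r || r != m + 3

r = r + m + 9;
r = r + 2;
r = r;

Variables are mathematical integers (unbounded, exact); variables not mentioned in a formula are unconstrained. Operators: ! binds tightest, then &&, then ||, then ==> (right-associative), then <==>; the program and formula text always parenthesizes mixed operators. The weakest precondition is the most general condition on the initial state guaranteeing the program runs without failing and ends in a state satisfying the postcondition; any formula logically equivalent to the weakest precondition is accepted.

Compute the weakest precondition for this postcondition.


Working backward. After the program, the postcondition 3*r - 7 != r + 3*r || r != m + 3 must hold; in canonical form it is r != -7 || r != m + 3.
Before r := r: r != -7 || r != m + 3
Before r := r + 2: r != -9 || r != m + 1
Before r := r + m + 9: m + r != -18 || r != -8
Answer: WP = m + r != -18 || r != -8


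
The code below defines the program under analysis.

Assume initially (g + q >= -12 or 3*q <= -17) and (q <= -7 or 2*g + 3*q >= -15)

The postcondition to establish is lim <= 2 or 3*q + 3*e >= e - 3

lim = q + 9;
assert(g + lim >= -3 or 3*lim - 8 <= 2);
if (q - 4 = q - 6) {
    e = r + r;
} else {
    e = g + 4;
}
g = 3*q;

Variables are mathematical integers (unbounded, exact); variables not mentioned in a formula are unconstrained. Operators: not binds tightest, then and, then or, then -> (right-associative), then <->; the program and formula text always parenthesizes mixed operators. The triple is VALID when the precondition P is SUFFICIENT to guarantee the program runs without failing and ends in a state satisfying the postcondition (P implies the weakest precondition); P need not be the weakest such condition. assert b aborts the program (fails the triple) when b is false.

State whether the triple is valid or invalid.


Working backward. After the program, the postcondition lim <= 2 or 3*q + 3*e >= e - 3 must hold; in canonical form it is lim <= 2 or 2*e + 3*q >= -3.
Before g := 3*q: lim <= 2 or 2*e + 3*q >= -3
Then branch requires lim <= 2 or 3*q + 4*r >= -3; else branch requires lim <= 2 or 2*g + 3*q >= -11.
Before the if: lim <= 2 or 2*g + 3*q >= -11
Before assert g + lim >= -3 or 3*lim - 8 <= 2: (g + lim >= -3 or 3*lim <= 10) and (lim <= 2 or 2*g + 3*q >= -11)
Before lim := q + 9: (g + q >= -12 or 3*q <= -17) and (q <= -7 or 2*g + 3*q >= -11)
The weakest precondition is (g + q >= -12 or 3*q <= -17) and (q <= -7 or 2*g + 3*q >= -11).
Check whether (g + q >= -12 or 3*q <= -17) and (q <= -7 or 2*g + 3*q >= -15) implies it.
Countermodel: at the initial state g = -6, q = 0, the precondition holds but the weakest precondition fails.
Answer: invalid


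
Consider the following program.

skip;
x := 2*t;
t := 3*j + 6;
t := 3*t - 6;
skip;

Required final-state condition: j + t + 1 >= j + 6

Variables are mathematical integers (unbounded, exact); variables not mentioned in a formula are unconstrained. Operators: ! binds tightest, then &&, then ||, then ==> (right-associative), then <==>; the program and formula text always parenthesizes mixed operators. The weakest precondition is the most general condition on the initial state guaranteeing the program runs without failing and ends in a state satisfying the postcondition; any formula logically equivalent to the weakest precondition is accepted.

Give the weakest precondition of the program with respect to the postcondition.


Working backward. After the program, the postcondition j + t + 1 >= j + 6 must hold; in canonical form it is t >= 5.
Before skip: t >= 5
Before t := 3*t - 6: 3*t >= 11
Before t := 3*j + 6: 9*j >= -7
Before x := 2*t: 9*j >= -7
Before skip: 9*j >= -7
Answer: WP = 9*j >= -7


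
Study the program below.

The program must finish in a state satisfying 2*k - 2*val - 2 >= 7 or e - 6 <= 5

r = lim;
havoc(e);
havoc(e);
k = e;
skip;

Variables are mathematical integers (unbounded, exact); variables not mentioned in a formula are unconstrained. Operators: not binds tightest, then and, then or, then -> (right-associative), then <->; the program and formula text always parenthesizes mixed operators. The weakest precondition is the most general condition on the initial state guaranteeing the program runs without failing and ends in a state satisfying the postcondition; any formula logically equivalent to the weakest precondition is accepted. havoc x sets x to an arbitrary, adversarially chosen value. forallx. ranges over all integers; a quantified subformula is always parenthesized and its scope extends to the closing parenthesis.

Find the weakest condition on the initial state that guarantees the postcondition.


Working backward. After the program, the postcondition 2*k - 2*val - 2 >= 7 or e - 6 <= 5 must hold; in canonical form it is 2*k >= 2*val + 9 or e <= 11.
Before skip: 2*k >= 2*val + 9 or e <= 11
Before k := e: 2*e >= 2*val + 9 or e <= 11
Before havoc e: forall e_1. (2*e_1 >= 2*val + 9 or e_1 <= 11)
Before havoc e: forall e_1. (2*e_1 >= 2*val + 9 or e_1 <= 11)
Before r := lim: forall e_1. (2*e_1 >= 2*val + 9 or e_1 <= 11)
Answer: WP = forall e_1. (2*e_1 >= 2*val + 9 or e_1 <= 11)


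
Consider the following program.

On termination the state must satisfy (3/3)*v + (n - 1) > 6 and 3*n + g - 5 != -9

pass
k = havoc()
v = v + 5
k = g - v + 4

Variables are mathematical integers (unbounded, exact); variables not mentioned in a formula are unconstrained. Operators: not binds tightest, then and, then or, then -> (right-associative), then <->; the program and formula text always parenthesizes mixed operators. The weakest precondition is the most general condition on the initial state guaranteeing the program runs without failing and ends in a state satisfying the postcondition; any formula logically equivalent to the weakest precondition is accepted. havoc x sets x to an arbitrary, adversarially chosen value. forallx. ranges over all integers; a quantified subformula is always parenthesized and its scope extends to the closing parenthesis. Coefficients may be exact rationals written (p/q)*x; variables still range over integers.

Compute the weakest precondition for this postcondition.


Working backward. After the program, the postcondition (3/3)*v + (n - 1) > 6 and 3*n + g - 5 != -9 must hold; in canonical form it is n + v > 7 and g + 3*n != -4.
Before k := g - v + 4: n + v > 7 and g + 3*n != -4
Before v := v + 5: n + v > 2 and g + 3*n != -4
Before havoc k: n + v > 2 and g + 3*n != -4
Before skip: n + v > 2 and g + 3*n != -4
Answer: WP = n + v > 2 and g + 3*n != -4


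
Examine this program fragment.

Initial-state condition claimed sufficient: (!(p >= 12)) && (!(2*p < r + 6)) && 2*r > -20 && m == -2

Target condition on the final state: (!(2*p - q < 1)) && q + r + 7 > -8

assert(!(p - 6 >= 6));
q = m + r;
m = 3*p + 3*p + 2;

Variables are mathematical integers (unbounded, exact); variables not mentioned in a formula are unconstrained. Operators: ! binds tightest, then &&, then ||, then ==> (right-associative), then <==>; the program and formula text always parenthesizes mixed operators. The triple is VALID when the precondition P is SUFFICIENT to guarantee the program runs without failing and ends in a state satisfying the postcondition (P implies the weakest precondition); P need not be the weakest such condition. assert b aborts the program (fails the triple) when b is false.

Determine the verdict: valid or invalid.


Working backward. After the program, the postcondition (!(2*p - q < 1)) && q + r + 7 > -8 must hold; in canonical form it is (!(2*p < q + 1)) && q + r > -15.
Before m := 3*p + 3*p + 2: (!(2*p < q + 1)) && q + r > -15
Before q := m + r: (!(2*p < m + r + 1)) && m + 2*r > -15
Before assert !(p - 6 >= 6): (!(p >= 12)) && (!(2*p < m + r + 1)) && m + 2*r > -15
The weakest precondition is (!(p >= 12)) && (!(2*p < m + r + 1)) && m + 2*r > -15.
Check whether (!(p >= 12)) && (!(2*p < r + 6)) && 2*r > -20 && m == -2 implies it.
Countermodel: at the initial state m = -2, p = -1, r = -8, the precondition holds but the weakest precondition fails.
Answer: invalid
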